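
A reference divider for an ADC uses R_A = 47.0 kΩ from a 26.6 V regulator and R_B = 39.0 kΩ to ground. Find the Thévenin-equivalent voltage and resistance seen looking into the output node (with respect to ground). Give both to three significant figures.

V_th = 12.1 V, R_th = 21.3 kΩ

V_th is the open-circuit tap voltage: 26.6 × 39.0/(47.0 + 39.0) = 12.1 V.
With the supply zeroed, R_A and R_B appear in parallel from the tap: R_th = R_A‖R_B = (47.0 × 39.0)/86.00 = 21.3 kΩ.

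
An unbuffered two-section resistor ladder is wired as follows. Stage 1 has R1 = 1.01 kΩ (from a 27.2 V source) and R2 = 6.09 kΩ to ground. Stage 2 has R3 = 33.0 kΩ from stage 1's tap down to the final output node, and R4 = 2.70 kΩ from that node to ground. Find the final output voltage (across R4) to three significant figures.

Stage 2 presents R3+R4 = 35.70 kΩ as a load on stage 1's tap.
Stage 1's lower leg becomes R2‖(R3+R4) = 5.203 kΩ, so V_mid = 27.2 × 5.203/6.213 = 22.78 V.
Stage 2 is itself unloaded: V_out = V_mid × R4/(R3+R4) = 22.78 × 2.70/35.70 = 1.72 V.

V_out ≈ 1.72 V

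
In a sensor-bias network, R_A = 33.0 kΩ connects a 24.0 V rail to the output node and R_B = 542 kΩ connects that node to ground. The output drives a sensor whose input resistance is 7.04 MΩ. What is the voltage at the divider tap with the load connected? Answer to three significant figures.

V_out ≈ 22.5 V

The load sits in parallel with R_B: R_B‖R_L = (542 × 7040) / (542 + 7040) = 503.3 kΩ.
V_out = 24.0 × 503.3 / (33.0 + 503.3) = 24.0 × 503.3/536.3 = 22.5 V.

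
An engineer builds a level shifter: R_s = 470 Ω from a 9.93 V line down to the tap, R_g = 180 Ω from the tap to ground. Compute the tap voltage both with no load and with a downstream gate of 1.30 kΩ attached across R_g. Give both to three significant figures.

Unloaded: 2.75 V; loaded: 2.50 V

Open-circuit: V = 9.93 × 180/(470 + 180) = 2.75 V.
With the load, R_g becomes R_g‖R_L = 158.1 Ω, so V = 9.93 × 158.1/628.1 = 2.50 V.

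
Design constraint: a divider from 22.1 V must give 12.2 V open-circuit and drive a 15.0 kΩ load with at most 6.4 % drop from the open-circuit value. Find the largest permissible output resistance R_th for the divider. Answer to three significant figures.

R_th ≤ 1.03 kΩ

Loading drop = R_th/(R_th + R_L) ≤ 0.0640, so R_th ≤ R_L · ε/(1−ε) = 15.0 kΩ × 0.0640/0.9360 = 1.03 kΩ.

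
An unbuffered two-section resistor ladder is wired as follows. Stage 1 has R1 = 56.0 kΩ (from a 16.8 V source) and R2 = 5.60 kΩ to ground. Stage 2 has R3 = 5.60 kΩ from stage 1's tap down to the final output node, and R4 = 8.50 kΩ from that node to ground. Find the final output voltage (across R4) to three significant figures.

V_out ≈ 0.676 V

Stage 2 presents R3+R4 = 14.10 kΩ as a load on stage 1's tap.
Stage 1's lower leg becomes R2‖(R3+R4) = 4.008 kΩ, so V_mid = 16.8 × 4.008/60.01 = 1.122 V.
Stage 2 is itself unloaded: V_out = V_mid × R4/(R3+R4) = 1.122 × 8.50/14.10 = 0.676 V.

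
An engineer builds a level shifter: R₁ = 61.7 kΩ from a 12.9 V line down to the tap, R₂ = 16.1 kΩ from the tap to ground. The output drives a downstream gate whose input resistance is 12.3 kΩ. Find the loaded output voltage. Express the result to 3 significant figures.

V_out ≈ 1.31 V

The load sits in parallel with R₂: R₂‖R_L = (16.1 × 12.3) / (16.1 + 12.3) = 6.973 kΩ.
V_out = 12.9 × 6.973 / (61.7 + 6.973) = 12.9 × 6.973/68.67 = 1.31 V.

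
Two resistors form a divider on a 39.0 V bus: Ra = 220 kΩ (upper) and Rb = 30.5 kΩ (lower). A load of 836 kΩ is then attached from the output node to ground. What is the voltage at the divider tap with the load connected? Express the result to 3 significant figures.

The load sits in parallel with Rb: Rb‖R_L = (30.5 × 836) / (30.5 + 836) = 29.43 kΩ.
V_out = 39.0 × 29.43 / (220 + 29.43) = 39.0 × 29.43/249.4 = 4.60 V.
(Unloaded it would have been 4.75 V.)

V_out ≈ 4.60 V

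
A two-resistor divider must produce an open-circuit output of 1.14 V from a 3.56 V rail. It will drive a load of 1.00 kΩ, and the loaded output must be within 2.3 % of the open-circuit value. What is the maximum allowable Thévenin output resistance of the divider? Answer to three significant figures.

Loading drop = R_th/(R_th + R_L) ≤ 0.0230, so R_th ≤ R_L · ε/(1−ε) = 1.00 kΩ × 0.0230/0.9770 = 23.5 Ω.
(Any R1, R2 with R2/(R1+R2) = 0.320 and R1‖R2 ≤ 23.5 Ω will meet the spec.)

R_th ≤ 23.5 Ω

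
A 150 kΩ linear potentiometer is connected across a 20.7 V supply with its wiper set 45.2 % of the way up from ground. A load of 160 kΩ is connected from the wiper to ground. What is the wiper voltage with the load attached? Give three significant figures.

The wiper splits the pot into (1−α)R = 82.20 kΩ above and αR = 67.80 kΩ below.
Lower section ‖ load = 47.62 kΩ.
V_wiper = 20.7 × 47.62/(82.20 + 47.62) = 7.59 V.

V ≈ 7.59 V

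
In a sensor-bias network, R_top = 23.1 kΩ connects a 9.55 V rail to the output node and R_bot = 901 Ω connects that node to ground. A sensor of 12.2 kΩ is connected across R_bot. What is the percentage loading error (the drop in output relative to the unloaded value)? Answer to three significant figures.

The divider's output (Thévenin) resistance is R_top‖R_bot = 867.2 Ω.
Fractional drop under load = R_th/(R_th + R_L) = 867.2 / (867.2 + 12200) = 0.06636.
So the output falls by 6.64 %.

6.64 %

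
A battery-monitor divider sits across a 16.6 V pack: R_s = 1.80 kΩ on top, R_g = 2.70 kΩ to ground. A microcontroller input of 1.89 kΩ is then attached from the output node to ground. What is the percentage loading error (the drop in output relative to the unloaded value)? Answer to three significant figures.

The divider's output (Thévenin) resistance is R_s‖R_g = 1.080 kΩ.
Fractional drop under load = R_th/(R_th + R_L) = 1.080 / (1.080 + 1.89) = 0.3636.
So the output falls by 36.4 %.

36.4 %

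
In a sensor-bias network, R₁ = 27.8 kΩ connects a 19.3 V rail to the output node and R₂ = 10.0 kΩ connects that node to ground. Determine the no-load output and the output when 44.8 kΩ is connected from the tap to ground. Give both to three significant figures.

Unloaded: 5.11 V; loaded: 4.39 V

Open-circuit: V = 19.3 × 10.0/(27.8 + 10.0) = 5.11 V.
With the load, R₂ becomes R₂‖R_L = 8.175 kΩ, so V = 19.3 × 8.175/35.98 = 4.39 V.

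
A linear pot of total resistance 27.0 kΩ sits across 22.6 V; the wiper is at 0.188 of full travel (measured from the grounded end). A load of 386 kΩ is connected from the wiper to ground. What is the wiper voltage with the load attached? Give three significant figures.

The wiper splits the pot into (1−α)R = 21.92 kΩ above and αR = 5.076 kΩ below.
Lower section ‖ load = 5.010 kΩ.
V_wiper = 22.6 × 5.010/(21.92 + 5.010) = 4.20 V.

V ≈ 4.20 V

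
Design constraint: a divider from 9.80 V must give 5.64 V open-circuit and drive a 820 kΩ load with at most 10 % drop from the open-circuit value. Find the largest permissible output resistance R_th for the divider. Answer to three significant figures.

Loading drop = R_th/(R_th + R_L) ≤ 0.100, so R_th ≤ R_L · ε/(1−ε) = 820 kΩ × 0.100/0.9000 = 91.1 kΩ.

R_th ≤ 91.1 kΩ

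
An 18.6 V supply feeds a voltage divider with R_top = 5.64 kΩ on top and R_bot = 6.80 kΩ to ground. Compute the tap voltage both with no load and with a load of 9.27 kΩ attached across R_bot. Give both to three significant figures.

Open-circuit: V = 18.6 × 6.80/(5.64 + 6.80) = 10.2 V.
With the load, R_bot becomes R_bot‖R_L = 3.923 kΩ, so V = 18.6 × 3.923/9.563 = 7.63 V.

Unloaded: 10.2 V; loaded: 7.63 V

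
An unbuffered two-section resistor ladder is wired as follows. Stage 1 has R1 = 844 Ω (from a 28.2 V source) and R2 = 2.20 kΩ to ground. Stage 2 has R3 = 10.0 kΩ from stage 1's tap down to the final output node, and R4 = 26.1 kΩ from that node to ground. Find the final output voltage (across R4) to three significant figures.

Stage 2 presents R3+R4 = 36100 Ω as a load on stage 1's tap.
Stage 1's lower leg becomes R2‖(R3+R4) = 2074 Ω, so V_mid = 28.2 × 2074/2918 = 20.04 V.
Stage 2 is itself unloaded: V_out = V_mid × R4/(R3+R4) = 20.04 × 26100/36100 = 14.5 V.

V_out ≈ 14.5 V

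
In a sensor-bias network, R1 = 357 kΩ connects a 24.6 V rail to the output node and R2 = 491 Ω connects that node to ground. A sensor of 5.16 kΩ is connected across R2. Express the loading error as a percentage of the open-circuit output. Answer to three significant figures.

8.68 %

The divider's output (Thévenin) resistance is R1‖R2 = 490.3 Ω.
Fractional drop under load = R_th/(R_th + R_L) = 490.3 / (490.3 + 5160) = 0.08678.
So the output falls by 8.68 %.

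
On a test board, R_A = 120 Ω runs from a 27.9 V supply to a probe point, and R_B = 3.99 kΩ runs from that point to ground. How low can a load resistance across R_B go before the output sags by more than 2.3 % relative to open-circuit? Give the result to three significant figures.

Output resistance R_th = R_A‖R_B = (120 × 3990)/4110 = 116.5 Ω.
The fractional drop is R_th/(R_th + R_L); requiring this ≤ 0.0230 gives R_L ≥ R_th(1/0.0230 − 1) = 116.5 × 42.48 = 4.95 kΩ.

R_L(min) ≈ 4.95 kΩ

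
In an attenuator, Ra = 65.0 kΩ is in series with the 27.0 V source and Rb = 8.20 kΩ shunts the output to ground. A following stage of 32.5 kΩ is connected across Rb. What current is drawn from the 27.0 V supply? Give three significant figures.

I ≈ 0.377 mA

Rb‖R_L = 6.548 kΩ, so the source sees Ra + Rb‖R_L = 71.55 kΩ.
I = 27.0 V / 71.55 kΩ = 0.377 mA.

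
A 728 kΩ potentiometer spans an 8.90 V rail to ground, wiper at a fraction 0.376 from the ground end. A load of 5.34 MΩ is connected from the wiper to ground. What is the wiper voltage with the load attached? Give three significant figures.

V ≈ 3.24 V

The wiper splits the pot into (1−α)R = 454.3 kΩ above and αR = 273.7 kΩ below.
Lower section ‖ load = 260.4 kΩ.
V_wiper = 8.90 × 260.4/(454.3 + 260.4) = 3.24 V.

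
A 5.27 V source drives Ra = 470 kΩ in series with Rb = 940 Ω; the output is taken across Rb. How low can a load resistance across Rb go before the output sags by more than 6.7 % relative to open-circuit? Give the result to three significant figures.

Output resistance R_th = Ra‖Rb = (470000 × 940)/470900 = 938.1 Ω.
The fractional drop is R_th/(R_th + R_L); requiring this ≤ 0.0670 gives R_L ≥ R_th(1/0.0670 − 1) = 938.1 × 13.93 = 13.1 kΩ.

R_L(min) ≈ 13.1 kΩ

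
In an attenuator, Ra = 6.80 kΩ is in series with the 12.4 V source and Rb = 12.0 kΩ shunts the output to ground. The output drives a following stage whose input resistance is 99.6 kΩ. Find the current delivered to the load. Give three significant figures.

Rb‖R_L = 10.71 kΩ; V_out = 12.4 × 10.71/17.51 = 7.584 V.
I_L = V_out / R_L = 7.584 / 99.6 kΩ = 0.0761 mA.

I_L ≈ 0.0761 mA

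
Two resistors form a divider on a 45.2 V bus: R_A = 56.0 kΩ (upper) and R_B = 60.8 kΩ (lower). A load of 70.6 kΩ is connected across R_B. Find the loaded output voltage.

The load sits in parallel with R_B: R_B‖R_L = (60.8 × 70.6) / (60.8 + 70.6) = 32.67 kΩ.
V_out = 45.2 × 32.67 / (56.0 + 32.67) = 45.2 × 32.67/88.67 = 16.7 V.

V_out ≈ 16.7 V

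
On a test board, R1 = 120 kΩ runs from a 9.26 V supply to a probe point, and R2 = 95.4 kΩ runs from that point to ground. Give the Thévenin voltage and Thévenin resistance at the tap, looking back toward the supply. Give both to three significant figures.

V_th = 4.10 V, R_th = 53.1 kΩ

V_th is the open-circuit tap voltage: 9.26 × 95.4/(120 + 95.4) = 4.10 V.
With the supply zeroed, R1 and R2 appear in parallel from the tap: R_th = R1‖R2 = (120 × 95.4)/215.4 = 53.1 kΩ.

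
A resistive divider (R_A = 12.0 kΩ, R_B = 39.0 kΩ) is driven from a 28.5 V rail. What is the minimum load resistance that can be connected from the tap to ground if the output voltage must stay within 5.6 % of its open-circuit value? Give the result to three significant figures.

Output resistance R_th = R_A‖R_B = (12.0 × 39.0)/51.00 = 9.176 kΩ.
The fractional drop is R_th/(R_th + R_L); requiring this ≤ 0.0560 gives R_L ≥ R_th(1/0.0560 − 1) = 9.176 × 16.86 = 155 kΩ.

R_L(min) ≈ 155 kΩ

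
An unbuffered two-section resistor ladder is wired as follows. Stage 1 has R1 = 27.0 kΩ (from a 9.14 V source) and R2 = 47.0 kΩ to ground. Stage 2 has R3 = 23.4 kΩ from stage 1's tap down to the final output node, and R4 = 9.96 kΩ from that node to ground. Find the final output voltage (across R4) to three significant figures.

V_out ≈ 1.14 V

Stage 2 presents R3+R4 = 33.36 kΩ as a load on stage 1's tap.
Stage 1's lower leg becomes R2‖(R3+R4) = 19.51 kΩ, so V_mid = 9.14 × 19.51/46.51 = 3.834 V.
Stage 2 is itself unloaded: V_out = V_mid × R4/(R3+R4) = 3.834 × 9.96/33.36 = 1.14 V.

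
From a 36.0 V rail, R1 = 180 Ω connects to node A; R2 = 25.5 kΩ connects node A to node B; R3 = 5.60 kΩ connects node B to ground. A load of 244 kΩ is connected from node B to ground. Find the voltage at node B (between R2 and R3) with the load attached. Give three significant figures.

V ≈ 6.33 V

At node B, R3 is in parallel with the load: R3‖R_L = 5474 Ω.
Below node A the resistance is R2 + (R3‖R_L) = 30970 Ω, so V_A = 36.0 × 30970/31150 = 35.79 V.
Then V_B = V_A × (R3‖R_L)/(R2 + R3‖R_L) = 35.79 × 5474/30970 = 6.33 V.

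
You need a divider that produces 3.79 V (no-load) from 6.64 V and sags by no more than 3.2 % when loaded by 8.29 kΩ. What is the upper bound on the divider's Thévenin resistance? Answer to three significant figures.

R_th ≤ 274 Ω

Loading drop = R_th/(R_th + R_L) ≤ 0.0320, so R_th ≤ R_L · ε/(1−ε) = 8.29 kΩ × 0.0320/0.9680 = 274 Ω.
(Any R1, R2 with R2/(R1+R2) = 0.571 and R1‖R2 ≤ 274 Ω will meet the spec.)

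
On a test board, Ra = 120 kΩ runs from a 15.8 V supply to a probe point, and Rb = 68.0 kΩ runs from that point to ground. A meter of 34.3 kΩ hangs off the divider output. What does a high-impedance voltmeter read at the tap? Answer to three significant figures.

The load sits in parallel with Rb: Rb‖R_L = (68.0 × 34.3) / (68.0 + 34.3) = 22.80 kΩ.
V_out = 15.8 × 22.80 / (120 + 22.80) = 15.8 × 22.80/142.8 = 2.52 V.

V_out ≈ 2.52 V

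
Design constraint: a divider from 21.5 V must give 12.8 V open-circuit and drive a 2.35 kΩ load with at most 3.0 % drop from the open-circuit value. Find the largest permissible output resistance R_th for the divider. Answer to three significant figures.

R_th ≤ 72.7 Ω

Loading drop = R_th/(R_th + R_L) ≤ 0.0300, so R_th ≤ R_L · ε/(1−ε) = 2.35 kΩ × 0.0300/0.9700 = 72.7 Ω.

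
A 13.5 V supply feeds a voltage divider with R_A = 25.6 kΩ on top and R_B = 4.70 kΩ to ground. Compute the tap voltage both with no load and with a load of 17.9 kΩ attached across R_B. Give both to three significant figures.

Open-circuit: V = 13.5 × 4.70/(25.6 + 4.70) = 2.09 V.
With the load, R_B becomes R_B‖R_L = 3.723 kΩ, so V = 13.5 × 3.723/29.32 = 1.71 V.

Unloaded: 2.09 V; loaded: 1.71 V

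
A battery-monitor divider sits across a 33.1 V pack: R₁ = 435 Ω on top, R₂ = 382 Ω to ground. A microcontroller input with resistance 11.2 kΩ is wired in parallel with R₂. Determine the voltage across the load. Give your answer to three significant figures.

The load sits in parallel with R₂: R₂‖R_L = (382 × 11200) / (382 + 11200) = 369.4 Ω.
V_out = 33.1 × 369.4 / (435 + 369.4) = 33.1 × 369.4/804.4 = 15.2 V.
(Unloaded it would have been 15.5 V.)

V_out ≈ 15.2 V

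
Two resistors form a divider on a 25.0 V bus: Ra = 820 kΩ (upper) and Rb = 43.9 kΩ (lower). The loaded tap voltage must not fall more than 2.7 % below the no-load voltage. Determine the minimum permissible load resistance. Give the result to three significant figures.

Output resistance R_th = Ra‖Rb = (820 × 43.9)/863.9 = 41.67 kΩ.
The fractional drop is R_th/(R_th + R_L); requiring this ≤ 0.0270 gives R_L ≥ R_th(1/0.0270 − 1) = 41.67 × 36.04 = 1.50 MΩ.

R_L(min) ≈ 1.50 MΩ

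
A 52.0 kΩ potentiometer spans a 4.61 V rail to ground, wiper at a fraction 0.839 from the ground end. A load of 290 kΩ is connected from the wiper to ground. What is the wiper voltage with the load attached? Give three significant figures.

V ≈ 3.78 V

The wiper splits the pot into (1−α)R = 8.372 kΩ above and αR = 43.63 kΩ below.
Lower section ‖ load = 37.92 kΩ.
V_wiper = 4.61 × 37.92/(8.372 + 37.92) = 3.78 V.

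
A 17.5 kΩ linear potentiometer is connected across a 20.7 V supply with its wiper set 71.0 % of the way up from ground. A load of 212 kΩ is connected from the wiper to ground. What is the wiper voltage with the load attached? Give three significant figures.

V ≈ 14.5 V

The wiper splits the pot into (1−α)R = 5.075 kΩ above and αR = 12.43 kΩ below.
Lower section ‖ load = 11.74 kΩ.
V_wiper = 20.7 × 11.74/(5.075 + 11.74) = 14.5 V.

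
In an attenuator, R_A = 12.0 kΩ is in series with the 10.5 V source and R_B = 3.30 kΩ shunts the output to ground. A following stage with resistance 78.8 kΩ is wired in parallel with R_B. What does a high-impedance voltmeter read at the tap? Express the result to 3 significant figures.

V_out ≈ 2.19 V

The load sits in parallel with R_B: R_B‖R_L = (3.30 × 78.8) / (3.30 + 78.8) = 3.167 kΩ.
V_out = 10.5 × 3.167 / (12.0 + 3.167) = 10.5 × 3.167/15.17 = 2.19 V.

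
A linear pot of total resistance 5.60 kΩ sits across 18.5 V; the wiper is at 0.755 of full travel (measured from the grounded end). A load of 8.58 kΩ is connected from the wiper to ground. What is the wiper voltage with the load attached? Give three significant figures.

V ≈ 12.5 V

The wiper splits the pot into (1−α)R = 1.372 kΩ above and αR = 4.228 kΩ below.
Lower section ‖ load = 2.832 kΩ.
V_wiper = 18.5 × 2.832/(1.372 + 2.832) = 12.5 V.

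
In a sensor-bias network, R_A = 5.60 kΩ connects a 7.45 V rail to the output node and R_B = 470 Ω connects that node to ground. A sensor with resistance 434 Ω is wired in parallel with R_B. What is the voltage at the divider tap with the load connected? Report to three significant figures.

The load sits in parallel with R_B: R_B‖R_L = (470 × 434) / (470 + 434) = 225.6 Ω.
V_out = 7.45 × 225.6 / (5600 + 225.6) = 7.45 × 225.6/5826 = 0.289 V.
(Unloaded it would have been 0.577 V.)

V_out ≈ 0.289 V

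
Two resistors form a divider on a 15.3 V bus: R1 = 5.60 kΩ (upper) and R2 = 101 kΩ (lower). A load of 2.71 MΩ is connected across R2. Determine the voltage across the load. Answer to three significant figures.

V_out ≈ 14.5 V

The load sits in parallel with R2: R2‖R_L = (101 × 2710) / (101 + 2710) = 97.37 kΩ.
V_out = 15.3 × 97.37 / (5.60 + 97.37) = 15.3 × 97.37/103.0 = 14.5 V.
(Unloaded it would have been 14.5 V.)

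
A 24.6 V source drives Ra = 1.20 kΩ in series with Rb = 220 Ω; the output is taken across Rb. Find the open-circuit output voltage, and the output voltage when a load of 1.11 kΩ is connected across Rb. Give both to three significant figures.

Open-circuit: V = 24.6 × 220/(1200 + 220) = 3.81 V.
With the load, Rb becomes Rb‖R_L = 183.6 Ω, so V = 24.6 × 183.6/1384 = 3.26 V.

Unloaded: 3.81 V; loaded: 3.26 V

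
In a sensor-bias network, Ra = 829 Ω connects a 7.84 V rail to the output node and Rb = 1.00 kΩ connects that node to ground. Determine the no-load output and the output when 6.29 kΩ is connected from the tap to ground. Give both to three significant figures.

Unloaded: 4.29 V; loaded: 4.00 V

Open-circuit: V = 7.84 × 1000/(829 + 1000) = 4.29 V.
With the load, Rb becomes Rb‖R_L = 862.8 Ω, so V = 7.84 × 862.8/1692 = 4.00 V.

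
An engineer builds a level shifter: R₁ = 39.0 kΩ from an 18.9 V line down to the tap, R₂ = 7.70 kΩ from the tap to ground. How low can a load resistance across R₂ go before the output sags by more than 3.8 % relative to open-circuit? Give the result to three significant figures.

Output resistance R_th = R₁‖R₂ = (39.0 × 7.70)/46.70 = 6.430 kΩ.
The fractional drop is R_th/(R_th + R_L); requiring this ≤ 0.0380 gives R_L ≥ R_th(1/0.0380 − 1) = 6.430 × 25.32 = 163 kΩ.

R_L(min) ≈ 163 kΩ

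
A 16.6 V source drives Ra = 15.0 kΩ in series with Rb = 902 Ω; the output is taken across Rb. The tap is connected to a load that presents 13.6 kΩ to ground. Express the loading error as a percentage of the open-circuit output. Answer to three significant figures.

5.89 %

The divider's output (Thévenin) resistance is Ra‖Rb = 850.8 Ω.
Fractional drop under load = R_th/(R_th + R_L) = 850.8 / (850.8 + 13600) = 0.05888.
So the output falls by 5.89 %.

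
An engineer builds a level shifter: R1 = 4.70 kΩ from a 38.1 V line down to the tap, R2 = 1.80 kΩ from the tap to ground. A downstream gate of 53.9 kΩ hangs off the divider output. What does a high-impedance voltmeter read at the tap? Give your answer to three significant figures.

V_out ≈ 10.3 V

The load sits in parallel with R2: R2‖R_L = (1.80 × 53.9) / (1.80 + 53.9) = 1.742 kΩ.
V_out = 38.1 × 1.742 / (4.70 + 1.742) = 38.1 × 1.742/6.442 = 10.3 V.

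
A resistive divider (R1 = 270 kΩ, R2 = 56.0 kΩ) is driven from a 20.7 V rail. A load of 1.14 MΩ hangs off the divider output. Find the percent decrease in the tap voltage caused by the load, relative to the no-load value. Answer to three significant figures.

The divider's output (Thévenin) resistance is R1‖R2 = 46.38 kΩ.
Fractional drop under load = R_th/(R_th + R_L) = 46.38 / (46.38 + 1140) = 0.03909.
So the output falls by 3.91 %.

3.91 %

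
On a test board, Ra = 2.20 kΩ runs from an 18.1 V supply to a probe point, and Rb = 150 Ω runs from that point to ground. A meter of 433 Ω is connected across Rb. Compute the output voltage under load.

V_out ≈ 0.872 V

The load sits in parallel with Rb: Rb‖R_L = (150 × 433) / (150 + 433) = 111.4 Ω.
V_out = 18.1 × 111.4 / (2200 + 111.4) = 18.1 × 111.4/2311 = 0.872 V.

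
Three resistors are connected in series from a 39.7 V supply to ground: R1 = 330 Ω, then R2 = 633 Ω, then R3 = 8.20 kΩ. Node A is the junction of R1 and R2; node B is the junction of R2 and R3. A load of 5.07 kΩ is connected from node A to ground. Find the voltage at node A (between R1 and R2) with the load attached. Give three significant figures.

V ≈ 36.0 V

Below node A the series string R2+R3 = 8833 Ω sits in parallel with the 5070 Ω load: 3221 Ω.
V_A = 39.7 × 3221/(330 + 3221) = 36.0 V.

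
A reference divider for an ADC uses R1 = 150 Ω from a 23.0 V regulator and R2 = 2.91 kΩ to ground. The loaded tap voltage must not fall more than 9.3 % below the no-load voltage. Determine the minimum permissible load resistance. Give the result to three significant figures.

Output resistance R_th = R1‖R2 = (150 × 2910)/3060 = 142.6 Ω.
The fractional drop is R_th/(R_th + R_L); requiring this ≤ 0.0930 gives R_L ≥ R_th(1/0.0930 − 1) = 142.6 × 9.753 = 1.39 kΩ.

R_L(min) ≈ 1.39 kΩ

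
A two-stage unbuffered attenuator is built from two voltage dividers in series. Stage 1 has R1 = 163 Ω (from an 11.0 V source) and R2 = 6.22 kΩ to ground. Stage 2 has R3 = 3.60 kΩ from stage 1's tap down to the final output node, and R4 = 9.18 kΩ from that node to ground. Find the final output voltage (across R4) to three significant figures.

V_out ≈ 7.61 V

Stage 2 presents R3+R4 = 12780 Ω as a load on stage 1's tap.
Stage 1's lower leg becomes R2‖(R3+R4) = 4184 Ω, so V_mid = 11.0 × 4184/4347 = 10.59 V.
Stage 2 is itself unloaded: V_out = V_mid × R4/(R3+R4) = 10.59 × 9180/12780 = 7.61 V.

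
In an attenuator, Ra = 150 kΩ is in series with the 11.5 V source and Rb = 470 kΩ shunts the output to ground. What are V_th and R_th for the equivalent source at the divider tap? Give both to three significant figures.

V_th = 8.72 V, R_th = 114 kΩ

V_th is the open-circuit tap voltage: 11.5 × 470/(150 + 470) = 8.72 V.
With the supply zeroed, Ra and Rb appear in parallel from the tap: R_th = Ra‖Rb = (150 × 470)/620.0 = 114 kΩ.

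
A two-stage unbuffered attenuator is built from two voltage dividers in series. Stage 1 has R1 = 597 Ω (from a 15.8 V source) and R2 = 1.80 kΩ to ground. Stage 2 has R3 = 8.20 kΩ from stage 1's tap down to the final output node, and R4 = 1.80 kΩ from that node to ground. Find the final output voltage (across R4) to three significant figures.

Stage 2 presents R3+R4 = 10000 Ω as a load on stage 1's tap.
Stage 1's lower leg becomes R2‖(R3+R4) = 1525 Ω, so V_mid = 15.8 × 1525/2122 = 11.36 V.
Stage 2 is itself unloaded: V_out = V_mid × R4/(R3+R4) = 11.36 × 1800/10000 = 2.04 V.

V_out ≈ 2.04 V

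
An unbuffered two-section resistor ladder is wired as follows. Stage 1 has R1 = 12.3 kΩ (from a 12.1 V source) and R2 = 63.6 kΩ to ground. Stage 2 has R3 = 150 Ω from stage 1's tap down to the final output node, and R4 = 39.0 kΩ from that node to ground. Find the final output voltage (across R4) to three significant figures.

Stage 2 presents R3+R4 = 39150 Ω as a load on stage 1's tap.
Stage 1's lower leg becomes R2‖(R3+R4) = 24230 Ω, so V_mid = 12.1 × 24230/36530 = 8.026 V.
Stage 2 is itself unloaded: V_out = V_mid × R4/(R3+R4) = 8.026 × 39000/39150 = 8.00 V.

V_out ≈ 8.00 V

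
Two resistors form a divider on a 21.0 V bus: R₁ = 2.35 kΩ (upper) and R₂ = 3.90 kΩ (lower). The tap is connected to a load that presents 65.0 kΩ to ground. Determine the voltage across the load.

The load sits in parallel with R₂: R₂‖R_L = (3.90 × 65.0) / (3.90 + 65.0) = 3.679 kΩ.
V_out = 21.0 × 3.679 / (2.35 + 3.679) = 21.0 × 3.679/6.029 = 12.8 V.
(Unloaded it would have been 13.1 V.)

V_out ≈ 12.8 V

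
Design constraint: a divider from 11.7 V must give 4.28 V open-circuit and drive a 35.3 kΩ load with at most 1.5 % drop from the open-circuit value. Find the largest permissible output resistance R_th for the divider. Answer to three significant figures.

Loading drop = R_th/(R_th + R_L) ≤ 0.0150, so R_th ≤ R_L · ε/(1−ε) = 35.3 kΩ × 0.0150/0.9850 = 538 Ω.

R_th ≤ 538 Ω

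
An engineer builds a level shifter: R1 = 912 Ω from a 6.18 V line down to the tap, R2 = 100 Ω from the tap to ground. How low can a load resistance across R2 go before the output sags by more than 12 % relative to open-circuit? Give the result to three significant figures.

R_L(min) ≈ 661 Ω

Output resistance R_th = R1‖R2 = (912 × 100)/1012 = 90.12 Ω.
The fractional drop is R_th/(R_th + R_L); requiring this ≤ 0.120 gives R_L ≥ R_th(1/0.120 − 1) = 90.12 × 7.333 = 661 Ω.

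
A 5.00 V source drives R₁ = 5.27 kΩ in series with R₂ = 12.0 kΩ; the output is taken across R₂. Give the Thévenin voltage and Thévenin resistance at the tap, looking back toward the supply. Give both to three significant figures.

V_th is the open-circuit tap voltage: 5.00 × 12.0/(5.27 + 12.0) = 3.47 V.
With the supply zeroed, R₁ and R₂ appear in parallel from the tap: R_th = R₁‖R₂ = (5.27 × 12.0)/17.27 = 3.66 kΩ.

V_th = 3.47 V, R_th = 3.66 kΩ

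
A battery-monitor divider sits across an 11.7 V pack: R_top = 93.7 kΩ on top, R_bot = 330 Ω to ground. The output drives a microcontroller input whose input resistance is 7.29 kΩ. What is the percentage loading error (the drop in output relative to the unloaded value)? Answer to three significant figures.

4.32 %

The divider's output (Thévenin) resistance is R_top‖R_bot = 328.8 Ω.
Fractional drop under load = R_th/(R_th + R_L) = 328.8 / (328.8 + 7290) = 0.04316.
So the output falls by 4.32 %.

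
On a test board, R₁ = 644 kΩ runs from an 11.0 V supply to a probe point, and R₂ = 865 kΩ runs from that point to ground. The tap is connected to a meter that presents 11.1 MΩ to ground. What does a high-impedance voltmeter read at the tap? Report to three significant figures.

The load sits in parallel with R₂: R₂‖R_L = (865 × 11100) / (865 + 11100) = 802.5 kΩ.
V_out = 11.0 × 802.5 / (644 + 802.5) = 11.0 × 802.5/1446 = 6.10 V.

V_out ≈ 6.10 V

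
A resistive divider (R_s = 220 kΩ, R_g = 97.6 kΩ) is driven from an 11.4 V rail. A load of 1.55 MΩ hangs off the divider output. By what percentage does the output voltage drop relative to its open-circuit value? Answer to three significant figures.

4.18 %

The divider's output (Thévenin) resistance is R_s‖R_g = 67.61 kΩ.
Fractional drop under load = R_th/(R_th + R_L) = 67.61 / (67.61 + 1550) = 0.04179.
So the output falls by 4.18 %.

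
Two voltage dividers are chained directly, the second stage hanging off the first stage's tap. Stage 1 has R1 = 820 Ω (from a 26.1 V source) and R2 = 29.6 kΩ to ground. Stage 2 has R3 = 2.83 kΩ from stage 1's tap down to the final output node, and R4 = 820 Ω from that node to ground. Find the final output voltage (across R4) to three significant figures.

Stage 2 presents R3+R4 = 3650 Ω as a load on stage 1's tap.
Stage 1's lower leg becomes R2‖(R3+R4) = 3249 Ω, so V_mid = 26.1 × 3249/4069 = 20.84 V.
Stage 2 is itself unloaded: V_out = V_mid × R4/(R3+R4) = 20.84 × 820/3650 = 4.68 V.

V_out ≈ 4.68 V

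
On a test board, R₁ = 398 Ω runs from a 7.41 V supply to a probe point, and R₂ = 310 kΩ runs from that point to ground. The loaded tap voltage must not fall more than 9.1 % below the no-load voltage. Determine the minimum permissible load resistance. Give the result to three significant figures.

Output resistance R_th = R₁‖R₂ = (398 × 310000)/310400 = 397.5 Ω.
The fractional drop is R_th/(R_th + R_L); requiring this ≤ 0.0910 gives R_L ≥ R_th(1/0.0910 − 1) = 397.5 × 9.989 = 3.97 kΩ.

R_L(min) ≈ 3.97 kΩ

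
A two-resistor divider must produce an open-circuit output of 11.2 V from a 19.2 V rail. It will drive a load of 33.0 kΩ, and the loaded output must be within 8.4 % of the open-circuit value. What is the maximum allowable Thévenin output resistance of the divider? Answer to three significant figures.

Loading drop = R_th/(R_th + R_L) ≤ 0.0840, so R_th ≤ R_L · ε/(1−ε) = 33.0 kΩ × 0.0840/0.9160 = 3.03 kΩ.

R_th ≤ 3.03 kΩ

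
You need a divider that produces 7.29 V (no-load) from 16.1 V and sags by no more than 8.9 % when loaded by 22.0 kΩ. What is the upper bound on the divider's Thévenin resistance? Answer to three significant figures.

R_th ≤ 2.15 kΩ

Loading drop = R_th/(R_th + R_L) ≤ 0.0890, so R_th ≤ R_L · ε/(1−ε) = 22.0 kΩ × 0.0890/0.9110 = 2.15 kΩ.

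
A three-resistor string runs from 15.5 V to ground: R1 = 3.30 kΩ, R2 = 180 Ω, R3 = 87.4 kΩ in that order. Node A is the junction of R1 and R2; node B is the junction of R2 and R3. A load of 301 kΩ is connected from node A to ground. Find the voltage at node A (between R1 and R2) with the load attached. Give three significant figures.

Below node A the series string R2+R3 = 87580 Ω sits in parallel with the 301000 Ω load: 67840 Ω.
V_A = 15.5 × 67840/(3300 + 67840) = 14.8 V.

V ≈ 14.8 V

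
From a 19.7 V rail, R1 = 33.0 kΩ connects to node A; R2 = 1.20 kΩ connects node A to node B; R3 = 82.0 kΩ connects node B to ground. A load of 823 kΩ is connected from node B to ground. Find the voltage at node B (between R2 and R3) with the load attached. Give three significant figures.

V ≈ 13.5 V

At node B, R3 is in parallel with the load: R3‖R_L = 74.57 kΩ.
Below node A the resistance is R2 + (R3‖R_L) = 75.77 kΩ, so V_A = 19.7 × 75.77/108.8 = 13.72 V.
Then V_B = V_A × (R3‖R_L)/(R2 + R3‖R_L) = 13.72 × 74.57/75.77 = 13.5 V.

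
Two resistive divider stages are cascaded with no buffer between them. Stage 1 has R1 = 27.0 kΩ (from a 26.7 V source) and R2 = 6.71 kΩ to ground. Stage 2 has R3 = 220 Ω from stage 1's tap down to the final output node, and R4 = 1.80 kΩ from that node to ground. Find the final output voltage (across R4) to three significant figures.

V_out ≈ 1.29 V

Stage 2 presents R3+R4 = 2020 Ω as a load on stage 1's tap.
Stage 1's lower leg becomes R2‖(R3+R4) = 1553 Ω, so V_mid = 26.7 × 1553/28550 = 1.452 V.
Stage 2 is itself unloaded: V_out = V_mid × R4/(R3+R4) = 1.452 × 1800/2020 = 1.29 V.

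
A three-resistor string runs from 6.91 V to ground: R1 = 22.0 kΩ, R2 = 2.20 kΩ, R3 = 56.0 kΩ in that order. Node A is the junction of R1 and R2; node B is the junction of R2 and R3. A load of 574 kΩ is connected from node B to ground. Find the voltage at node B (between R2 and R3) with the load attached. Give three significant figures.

At node B, R3 is in parallel with the load: R3‖R_L = 51.02 kΩ.
Below node A the resistance is R2 + (R3‖R_L) = 53.22 kΩ, so V_A = 6.91 × 53.22/75.22 = 4.889 V.
Then V_B = V_A × (R3‖R_L)/(R2 + R3‖R_L) = 4.889 × 51.02/53.22 = 4.69 V.

V ≈ 4.69 V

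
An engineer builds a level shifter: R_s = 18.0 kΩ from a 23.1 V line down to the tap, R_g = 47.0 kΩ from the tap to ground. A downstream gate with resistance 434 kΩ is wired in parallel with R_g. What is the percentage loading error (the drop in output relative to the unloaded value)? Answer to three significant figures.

2.91 %

The divider's output (Thévenin) resistance is R_s‖R_g = 13.02 kΩ.
Fractional drop under load = R_th/(R_th + R_L) = 13.02 / (13.02 + 434) = 0.02912.
So the output falls by 2.91 %.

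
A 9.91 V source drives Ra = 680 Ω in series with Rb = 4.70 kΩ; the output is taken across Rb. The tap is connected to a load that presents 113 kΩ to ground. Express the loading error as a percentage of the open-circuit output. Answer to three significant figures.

The divider's output (Thévenin) resistance is Ra‖Rb = 594.1 Ω.
Fractional drop under load = R_th/(R_th + R_L) = 594.1 / (594.1 + 113000) = 0.005230.
So the output falls by 0.523 %.

0.523 %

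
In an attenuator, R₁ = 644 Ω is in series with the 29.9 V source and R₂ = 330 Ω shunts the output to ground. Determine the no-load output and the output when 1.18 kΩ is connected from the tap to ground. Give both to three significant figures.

Unloaded: 10.1 V; loaded: 8.55 V

Open-circuit: V = 29.9 × 330/(644 + 330) = 10.1 V.
With the load, R₂ becomes R₂‖R_L = 257.9 Ω, so V = 29.9 × 257.9/901.9 = 8.55 V.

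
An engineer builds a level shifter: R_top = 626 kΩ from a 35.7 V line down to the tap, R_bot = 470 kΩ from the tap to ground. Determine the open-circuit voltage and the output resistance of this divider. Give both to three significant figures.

V_th = 15.3 V, R_th = 268 kΩ

V_th is the open-circuit tap voltage: 35.7 × 470/(626 + 470) = 15.3 V.
With the supply zeroed, R_top and R_bot appear in parallel from the tap: R_th = R_top‖R_bot = (626 × 470)/1096 = 268 kΩ.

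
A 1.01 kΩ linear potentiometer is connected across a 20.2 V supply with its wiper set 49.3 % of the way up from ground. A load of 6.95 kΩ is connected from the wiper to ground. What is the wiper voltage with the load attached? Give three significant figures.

V ≈ 9.61 V

The wiper splits the pot into (1−α)R = 512.1 Ω above and αR = 497.9 Ω below.
Lower section ‖ load = 464.6 Ω.
V_wiper = 20.2 × 464.6/(512.1 + 464.6) = 9.61 V.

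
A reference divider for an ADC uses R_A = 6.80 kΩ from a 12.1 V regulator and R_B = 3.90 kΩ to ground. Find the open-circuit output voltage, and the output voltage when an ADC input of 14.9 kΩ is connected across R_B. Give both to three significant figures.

Unloaded: 4.41 V; loaded: 3.78 V

Open-circuit: V = 12.1 × 3.90/(6.80 + 3.90) = 4.41 V.
With the load, R_B becomes R_B‖R_L = 3.091 kΩ, so V = 12.1 × 3.091/9.891 = 3.78 V.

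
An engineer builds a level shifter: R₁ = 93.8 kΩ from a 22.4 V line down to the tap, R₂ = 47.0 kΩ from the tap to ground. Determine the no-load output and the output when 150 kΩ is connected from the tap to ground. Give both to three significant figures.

Open-circuit: V = 22.4 × 47.0/(93.8 + 47.0) = 7.48 V.
With the load, R₂ becomes R₂‖R_L = 35.79 kΩ, so V = 22.4 × 35.79/129.6 = 6.19 V.

Unloaded: 7.48 V; loaded: 6.19 V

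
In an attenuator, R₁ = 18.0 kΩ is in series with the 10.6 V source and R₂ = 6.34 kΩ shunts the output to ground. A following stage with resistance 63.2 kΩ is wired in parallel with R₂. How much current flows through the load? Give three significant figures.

R₂‖R_L = 5.762 kΩ; V_out = 10.6 × 5.762/23.76 = 2.570 V.
I_L = V_out / R_L = 2.570 / 63.2 kΩ = 0.0407 mA.

I_L ≈ 0.0407 mA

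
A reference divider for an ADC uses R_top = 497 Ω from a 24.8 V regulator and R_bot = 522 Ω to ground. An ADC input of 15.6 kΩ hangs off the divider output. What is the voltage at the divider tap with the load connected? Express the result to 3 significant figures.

V_out ≈ 12.5 V

The load sits in parallel with R_bot: R_bot‖R_L = (522 × 15600) / (522 + 15600) = 505.1 Ω.
V_out = 24.8 × 505.1 / (497 + 505.1) = 24.8 × 505.1/1002 = 12.5 V.
(Unloaded it would have been 12.7 V.)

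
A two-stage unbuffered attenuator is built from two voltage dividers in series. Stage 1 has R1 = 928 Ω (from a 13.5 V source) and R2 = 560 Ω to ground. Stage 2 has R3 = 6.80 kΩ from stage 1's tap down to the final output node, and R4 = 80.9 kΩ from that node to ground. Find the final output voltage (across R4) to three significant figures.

V_out ≈ 4.67 V

Stage 2 presents R3+R4 = 87700 Ω as a load on stage 1's tap.
Stage 1's lower leg becomes R2‖(R3+R4) = 556.4 Ω, so V_mid = 13.5 × 556.4/1484 = 5.060 V.
Stage 2 is itself unloaded: V_out = V_mid × R4/(R3+R4) = 5.060 × 80900/87700 = 4.67 V.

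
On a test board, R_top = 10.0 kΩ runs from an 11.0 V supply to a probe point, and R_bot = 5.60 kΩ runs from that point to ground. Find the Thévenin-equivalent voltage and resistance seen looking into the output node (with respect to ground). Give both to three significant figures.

V_th is the open-circuit tap voltage: 11.0 × 5.60/(10.0 + 5.60) = 3.95 V.
With the supply zeroed, R_top and R_bot appear in parallel from the tap: R_th = R_top‖R_bot = (10.0 × 5.60)/15.60 = 3.59 kΩ.

V_th = 3.95 V, R_th = 3.59 kΩ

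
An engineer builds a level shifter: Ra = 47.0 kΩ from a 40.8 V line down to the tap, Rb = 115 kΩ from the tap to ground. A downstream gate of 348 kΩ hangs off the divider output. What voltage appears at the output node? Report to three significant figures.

V_out ≈ 26.4 V

The load sits in parallel with Rb: Rb‖R_L = (115 × 348) / (115 + 348) = 86.44 kΩ.
V_out = 40.8 × 86.44 / (47.0 + 86.44) = 40.8 × 86.44/133.4 = 26.4 V.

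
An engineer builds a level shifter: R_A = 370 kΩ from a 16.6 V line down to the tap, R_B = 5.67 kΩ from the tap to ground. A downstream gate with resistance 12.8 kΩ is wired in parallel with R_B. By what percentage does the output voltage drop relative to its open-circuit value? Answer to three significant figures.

Unloaded V = 16.6 × 5.67/375.7 = 0.2505 V.
Loaded: R_B‖R_L = 3.929 kΩ, giving V = 16.6 × 3.929/373.9 = 0.1744 V.
Drop = (0.2505 − 0.1744) / 0.2505 = 30.4 %.

30.4 %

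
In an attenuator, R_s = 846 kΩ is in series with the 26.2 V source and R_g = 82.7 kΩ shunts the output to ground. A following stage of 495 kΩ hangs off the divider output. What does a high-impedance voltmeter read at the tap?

The load sits in parallel with R_g: R_g‖R_L = (82.7 × 495) / (82.7 + 495) = 70.86 kΩ.
V_out = 26.2 × 70.86 / (846 + 70.86) = 26.2 × 70.86/916.9 = 2.02 V.

V_out ≈ 2.02 V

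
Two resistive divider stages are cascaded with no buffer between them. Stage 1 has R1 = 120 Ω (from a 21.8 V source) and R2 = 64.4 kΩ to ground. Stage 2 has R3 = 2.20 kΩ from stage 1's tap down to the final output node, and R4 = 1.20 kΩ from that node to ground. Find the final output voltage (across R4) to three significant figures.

Stage 2 presents R3+R4 = 3400 Ω as a load on stage 1's tap.
Stage 1's lower leg becomes R2‖(R3+R4) = 3229 Ω, so V_mid = 21.8 × 3229/3349 = 21.02 V.
Stage 2 is itself unloaded: V_out = V_mid × R4/(R3+R4) = 21.02 × 1200/3400 = 7.42 V.

V_out ≈ 7.42 V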